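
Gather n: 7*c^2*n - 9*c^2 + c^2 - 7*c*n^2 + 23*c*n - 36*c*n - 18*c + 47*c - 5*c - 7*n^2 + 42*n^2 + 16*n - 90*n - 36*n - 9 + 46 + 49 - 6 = -8*c^2 + 24*c + n^2*(35 - 7*c) + n*(7*c^2 - 13*c - 110) + 80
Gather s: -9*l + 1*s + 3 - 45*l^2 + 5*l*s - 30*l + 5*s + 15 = -45*l^2 - 39*l + s*(5*l + 6) + 18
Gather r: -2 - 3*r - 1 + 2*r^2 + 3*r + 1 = 2*r^2 - 2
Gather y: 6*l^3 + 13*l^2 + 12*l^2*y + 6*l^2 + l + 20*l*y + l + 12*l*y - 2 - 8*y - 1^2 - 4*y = 6*l^3 + 19*l^2 + 2*l + y*(12*l^2 + 32*l - 12) - 3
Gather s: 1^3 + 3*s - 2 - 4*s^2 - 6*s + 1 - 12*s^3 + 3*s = -12*s^3 - 4*s^2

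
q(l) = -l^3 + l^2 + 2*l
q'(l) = -3*l^2 + 2*l + 2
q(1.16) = 2.10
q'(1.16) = 0.28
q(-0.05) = -0.10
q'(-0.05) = 1.89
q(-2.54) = 17.76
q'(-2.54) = -22.43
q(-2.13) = 9.94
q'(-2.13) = -15.87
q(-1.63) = 3.73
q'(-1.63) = -9.23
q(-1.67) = 4.11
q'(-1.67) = -9.71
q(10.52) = -1032.54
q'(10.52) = -308.97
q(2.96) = -11.25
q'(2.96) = -18.36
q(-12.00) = 1848.00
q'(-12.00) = -454.00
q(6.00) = -168.00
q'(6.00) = -94.00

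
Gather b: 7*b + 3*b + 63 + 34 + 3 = 10*b + 100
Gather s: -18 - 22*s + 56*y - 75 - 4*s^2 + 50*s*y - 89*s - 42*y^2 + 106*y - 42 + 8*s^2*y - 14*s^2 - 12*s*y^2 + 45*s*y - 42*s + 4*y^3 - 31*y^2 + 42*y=s^2*(8*y - 18) + s*(-12*y^2 + 95*y - 153) + 4*y^3 - 73*y^2 + 204*y - 135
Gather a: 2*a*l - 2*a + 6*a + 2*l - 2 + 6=a*(2*l + 4) + 2*l + 4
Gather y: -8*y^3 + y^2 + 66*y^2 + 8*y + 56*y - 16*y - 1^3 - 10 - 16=-8*y^3 + 67*y^2 + 48*y - 27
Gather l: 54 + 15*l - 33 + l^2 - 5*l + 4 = l^2 + 10*l + 25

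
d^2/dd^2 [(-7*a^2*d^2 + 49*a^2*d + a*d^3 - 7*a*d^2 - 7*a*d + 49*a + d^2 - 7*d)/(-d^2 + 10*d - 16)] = 2*(21*a^2*d^3 - 336*a^2*d^2 + 2352*a^2*d - 6048*a^2 - 7*a*d^3 - 3*a*d^2 + 366*a*d - 1204*a - 3*d^3 + 48*d^2 - 336*d + 864)/(d^6 - 30*d^5 + 348*d^4 - 1960*d^3 + 5568*d^2 - 7680*d + 4096)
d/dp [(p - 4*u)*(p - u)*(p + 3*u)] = 3*p^2 - 4*p*u - 11*u^2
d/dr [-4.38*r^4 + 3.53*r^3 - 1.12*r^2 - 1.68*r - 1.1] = -17.52*r^3 + 10.59*r^2 - 2.24*r - 1.68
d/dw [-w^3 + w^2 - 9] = w*(2 - 3*w)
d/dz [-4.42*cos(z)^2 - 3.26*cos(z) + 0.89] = (8.84*cos(z) + 3.26)*sin(z)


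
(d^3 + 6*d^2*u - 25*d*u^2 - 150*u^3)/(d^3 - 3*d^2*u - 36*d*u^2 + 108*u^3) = (d^2 - 25*u^2)/(d^2 - 9*d*u + 18*u^2)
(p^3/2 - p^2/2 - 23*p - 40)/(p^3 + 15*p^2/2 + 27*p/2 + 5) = (p - 8)/(2*p + 1)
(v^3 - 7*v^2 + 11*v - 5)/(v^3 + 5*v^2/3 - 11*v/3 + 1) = 3*(v^2 - 6*v + 5)/(3*v^2 + 8*v - 3)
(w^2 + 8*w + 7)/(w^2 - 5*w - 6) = (w + 7)/(w - 6)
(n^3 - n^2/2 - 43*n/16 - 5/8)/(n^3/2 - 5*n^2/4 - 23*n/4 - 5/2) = (-16*n^3 + 8*n^2 + 43*n + 10)/(4*(-2*n^3 + 5*n^2 + 23*n + 10))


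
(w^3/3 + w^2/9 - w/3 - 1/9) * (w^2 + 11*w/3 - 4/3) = w^5/3 + 4*w^4/3 - 10*w^3/27 - 40*w^2/27 + w/27 + 4/27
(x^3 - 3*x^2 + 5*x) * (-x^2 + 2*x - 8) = -x^5 + 5*x^4 - 19*x^3 + 34*x^2 - 40*x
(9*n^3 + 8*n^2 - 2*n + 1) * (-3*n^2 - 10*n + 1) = -27*n^5 - 114*n^4 - 65*n^3 + 25*n^2 - 12*n + 1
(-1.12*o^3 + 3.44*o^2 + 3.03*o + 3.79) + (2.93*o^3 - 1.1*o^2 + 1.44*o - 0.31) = 1.81*o^3 + 2.34*o^2 + 4.47*o + 3.48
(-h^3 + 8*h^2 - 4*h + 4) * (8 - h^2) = h^5 - 8*h^4 - 4*h^3 + 60*h^2 - 32*h + 32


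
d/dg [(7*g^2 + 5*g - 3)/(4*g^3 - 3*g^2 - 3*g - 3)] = 2*(-14*g^4 - 20*g^3 + 15*g^2 - 30*g - 12)/(16*g^6 - 24*g^5 - 15*g^4 - 6*g^3 + 27*g^2 + 18*g + 9)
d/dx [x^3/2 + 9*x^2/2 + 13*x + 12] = 3*x^2/2 + 9*x + 13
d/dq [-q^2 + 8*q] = 8 - 2*q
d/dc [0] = 0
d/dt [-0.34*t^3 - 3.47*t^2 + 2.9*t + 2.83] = -1.02*t^2 - 6.94*t + 2.9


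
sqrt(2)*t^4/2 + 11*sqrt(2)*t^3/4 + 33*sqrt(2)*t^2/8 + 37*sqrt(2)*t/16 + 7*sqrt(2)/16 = (t + 1/2)^2*(t + 7/2)*(sqrt(2)*t/2 + sqrt(2)/2)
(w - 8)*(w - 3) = w^2 - 11*w + 24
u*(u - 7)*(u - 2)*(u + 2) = u^4 - 7*u^3 - 4*u^2 + 28*u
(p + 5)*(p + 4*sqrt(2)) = p^2 + 5*p + 4*sqrt(2)*p + 20*sqrt(2)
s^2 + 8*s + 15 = (s + 3)*(s + 5)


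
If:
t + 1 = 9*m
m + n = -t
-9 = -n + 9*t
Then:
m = 1/91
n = 81/91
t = -82/91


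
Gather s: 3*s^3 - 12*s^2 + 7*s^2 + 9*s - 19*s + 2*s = 3*s^3 - 5*s^2 - 8*s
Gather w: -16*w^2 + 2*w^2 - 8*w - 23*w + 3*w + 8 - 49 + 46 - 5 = -14*w^2 - 28*w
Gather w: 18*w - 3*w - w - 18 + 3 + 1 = 14*w - 14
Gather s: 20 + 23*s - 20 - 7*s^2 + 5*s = -7*s^2 + 28*s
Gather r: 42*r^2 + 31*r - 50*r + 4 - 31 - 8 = 42*r^2 - 19*r - 35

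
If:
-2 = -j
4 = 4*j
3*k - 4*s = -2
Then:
No Solution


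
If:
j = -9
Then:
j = -9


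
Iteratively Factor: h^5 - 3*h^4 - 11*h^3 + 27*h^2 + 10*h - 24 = (h - 1)*(h^4 - 2*h^3 - 13*h^2 + 14*h + 24) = (h - 1)*(h + 3)*(h^3 - 5*h^2 + 2*h + 8) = (h - 4)*(h - 1)*(h + 3)*(h^2 - h - 2) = (h - 4)*(h - 1)*(h + 1)*(h + 3)*(h - 2)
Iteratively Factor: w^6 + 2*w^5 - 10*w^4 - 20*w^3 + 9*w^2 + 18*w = (w + 1)*(w^5 + w^4 - 11*w^3 - 9*w^2 + 18*w) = w*(w + 1)*(w^4 + w^3 - 11*w^2 - 9*w + 18) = w*(w - 1)*(w + 1)*(w^3 + 2*w^2 - 9*w - 18) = w*(w - 1)*(w + 1)*(w + 2)*(w^2 - 9) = w*(w - 1)*(w + 1)*(w + 2)*(w + 3)*(w - 3)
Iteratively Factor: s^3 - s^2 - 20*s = (s - 5)*(s^2 + 4*s) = s*(s - 5)*(s + 4)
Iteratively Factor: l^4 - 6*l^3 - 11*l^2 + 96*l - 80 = (l + 4)*(l^3 - 10*l^2 + 29*l - 20) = (l - 5)*(l + 4)*(l^2 - 5*l + 4) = (l - 5)*(l - 4)*(l + 4)*(l - 1)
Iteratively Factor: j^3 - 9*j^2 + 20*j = (j)*(j^2 - 9*j + 20) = j*(j - 5)*(j - 4)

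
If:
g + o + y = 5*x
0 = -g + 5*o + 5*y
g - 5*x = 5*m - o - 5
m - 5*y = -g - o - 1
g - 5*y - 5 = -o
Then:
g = 1075/6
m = -6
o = 5/6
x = 43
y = 35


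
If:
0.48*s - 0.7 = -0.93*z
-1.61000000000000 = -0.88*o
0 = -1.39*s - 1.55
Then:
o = 1.83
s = -1.12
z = 1.33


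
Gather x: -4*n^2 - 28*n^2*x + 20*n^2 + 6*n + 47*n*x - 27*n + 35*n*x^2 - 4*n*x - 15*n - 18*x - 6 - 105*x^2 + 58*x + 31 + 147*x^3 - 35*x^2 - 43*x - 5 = 16*n^2 - 36*n + 147*x^3 + x^2*(35*n - 140) + x*(-28*n^2 + 43*n - 3) + 20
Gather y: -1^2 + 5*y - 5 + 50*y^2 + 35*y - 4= 50*y^2 + 40*y - 10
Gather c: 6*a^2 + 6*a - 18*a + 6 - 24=6*a^2 - 12*a - 18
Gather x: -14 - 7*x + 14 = -7*x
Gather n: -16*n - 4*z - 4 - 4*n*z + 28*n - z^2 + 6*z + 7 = n*(12 - 4*z) - z^2 + 2*z + 3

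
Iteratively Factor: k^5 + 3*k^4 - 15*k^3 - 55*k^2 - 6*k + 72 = (k - 1)*(k^4 + 4*k^3 - 11*k^2 - 66*k - 72) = (k - 1)*(k + 3)*(k^3 + k^2 - 14*k - 24) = (k - 1)*(k + 2)*(k + 3)*(k^2 - k - 12) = (k - 1)*(k + 2)*(k + 3)^2*(k - 4)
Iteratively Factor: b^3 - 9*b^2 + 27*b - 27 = (b - 3)*(b^2 - 6*b + 9) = (b - 3)^2*(b - 3)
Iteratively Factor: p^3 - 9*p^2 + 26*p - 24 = (p - 4)*(p^2 - 5*p + 6) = (p - 4)*(p - 2)*(p - 3)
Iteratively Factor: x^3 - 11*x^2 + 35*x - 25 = (x - 1)*(x^2 - 10*x + 25) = (x - 5)*(x - 1)*(x - 5)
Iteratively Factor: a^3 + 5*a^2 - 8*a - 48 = (a + 4)*(a^2 + a - 12) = (a + 4)^2*(a - 3)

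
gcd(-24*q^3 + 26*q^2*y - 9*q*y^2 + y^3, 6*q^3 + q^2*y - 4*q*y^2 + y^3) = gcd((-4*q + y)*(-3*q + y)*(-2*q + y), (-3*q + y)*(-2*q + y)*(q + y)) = 6*q^2 - 5*q*y + y^2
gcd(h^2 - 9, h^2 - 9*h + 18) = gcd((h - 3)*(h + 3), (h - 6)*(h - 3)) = h - 3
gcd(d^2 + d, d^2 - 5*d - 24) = 1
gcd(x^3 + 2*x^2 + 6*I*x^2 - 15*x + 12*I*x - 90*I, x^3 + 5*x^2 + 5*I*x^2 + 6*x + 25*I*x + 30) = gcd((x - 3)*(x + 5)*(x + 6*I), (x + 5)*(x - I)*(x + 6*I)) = x^2 + x*(5 + 6*I) + 30*I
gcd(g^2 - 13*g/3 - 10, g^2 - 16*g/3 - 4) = g - 6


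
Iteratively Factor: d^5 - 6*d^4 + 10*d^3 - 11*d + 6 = (d - 2)*(d^4 - 4*d^3 + 2*d^2 + 4*d - 3) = (d - 2)*(d + 1)*(d^3 - 5*d^2 + 7*d - 3) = (d - 2)*(d - 1)*(d + 1)*(d^2 - 4*d + 3) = (d - 3)*(d - 2)*(d - 1)*(d + 1)*(d - 1)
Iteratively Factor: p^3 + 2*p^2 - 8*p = (p)*(p^2 + 2*p - 8) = p*(p + 4)*(p - 2)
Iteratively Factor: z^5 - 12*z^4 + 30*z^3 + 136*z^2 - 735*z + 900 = (z - 5)*(z^4 - 7*z^3 - 5*z^2 + 111*z - 180) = (z - 5)*(z + 4)*(z^3 - 11*z^2 + 39*z - 45) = (z - 5)^2*(z + 4)*(z^2 - 6*z + 9) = (z - 5)^2*(z - 3)*(z + 4)*(z - 3)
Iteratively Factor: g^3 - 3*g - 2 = (g - 2)*(g^2 + 2*g + 1) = (g - 2)*(g + 1)*(g + 1)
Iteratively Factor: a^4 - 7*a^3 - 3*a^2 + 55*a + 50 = (a - 5)*(a^3 - 2*a^2 - 13*a - 10) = (a - 5)^2*(a^2 + 3*a + 2) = (a - 5)^2*(a + 2)*(a + 1)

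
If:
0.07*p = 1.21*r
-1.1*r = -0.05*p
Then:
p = 0.00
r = 0.00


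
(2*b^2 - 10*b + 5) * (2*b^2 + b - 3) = 4*b^4 - 18*b^3 - 6*b^2 + 35*b - 15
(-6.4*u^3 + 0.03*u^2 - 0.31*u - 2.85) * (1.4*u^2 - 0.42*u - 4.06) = -8.96*u^5 + 2.73*u^4 + 25.5374*u^3 - 3.9816*u^2 + 2.4556*u + 11.571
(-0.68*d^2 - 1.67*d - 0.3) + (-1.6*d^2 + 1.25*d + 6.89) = -2.28*d^2 - 0.42*d + 6.59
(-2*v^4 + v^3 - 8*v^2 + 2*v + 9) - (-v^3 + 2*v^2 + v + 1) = -2*v^4 + 2*v^3 - 10*v^2 + v + 8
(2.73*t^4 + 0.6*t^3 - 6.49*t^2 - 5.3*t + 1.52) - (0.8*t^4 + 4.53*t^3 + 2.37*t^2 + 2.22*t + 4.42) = 1.93*t^4 - 3.93*t^3 - 8.86*t^2 - 7.52*t - 2.9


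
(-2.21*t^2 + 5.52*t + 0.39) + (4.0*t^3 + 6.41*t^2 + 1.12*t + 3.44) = 4.0*t^3 + 4.2*t^2 + 6.64*t + 3.83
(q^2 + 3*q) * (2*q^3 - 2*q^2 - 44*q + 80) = 2*q^5 + 4*q^4 - 50*q^3 - 52*q^2 + 240*q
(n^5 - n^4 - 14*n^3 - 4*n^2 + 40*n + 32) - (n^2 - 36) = n^5 - n^4 - 14*n^3 - 5*n^2 + 40*n + 68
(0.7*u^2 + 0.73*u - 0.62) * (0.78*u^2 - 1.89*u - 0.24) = 0.546*u^4 - 0.7536*u^3 - 2.0313*u^2 + 0.9966*u + 0.1488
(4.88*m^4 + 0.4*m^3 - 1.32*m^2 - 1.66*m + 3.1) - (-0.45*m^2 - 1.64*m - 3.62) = 4.88*m^4 + 0.4*m^3 - 0.87*m^2 - 0.02*m + 6.72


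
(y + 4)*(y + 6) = y^2 + 10*y + 24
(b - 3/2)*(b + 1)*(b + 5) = b^3 + 9*b^2/2 - 4*b - 15/2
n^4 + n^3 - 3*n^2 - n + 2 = (n - 1)^2*(n + 1)*(n + 2)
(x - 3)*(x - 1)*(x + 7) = x^3 + 3*x^2 - 25*x + 21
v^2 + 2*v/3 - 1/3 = (v - 1/3)*(v + 1)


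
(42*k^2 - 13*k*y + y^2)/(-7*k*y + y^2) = (-6*k + y)/y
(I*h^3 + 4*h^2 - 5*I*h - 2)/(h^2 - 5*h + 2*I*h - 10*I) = (I*h^3 + 4*h^2 - 5*I*h - 2)/(h^2 + h*(-5 + 2*I) - 10*I)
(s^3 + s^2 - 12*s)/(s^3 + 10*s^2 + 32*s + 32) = s*(s - 3)/(s^2 + 6*s + 8)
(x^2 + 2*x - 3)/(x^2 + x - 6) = (x - 1)/(x - 2)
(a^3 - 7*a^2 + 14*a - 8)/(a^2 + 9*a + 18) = (a^3 - 7*a^2 + 14*a - 8)/(a^2 + 9*a + 18)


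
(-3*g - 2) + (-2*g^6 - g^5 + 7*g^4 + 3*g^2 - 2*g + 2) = -2*g^6 - g^5 + 7*g^4 + 3*g^2 - 5*g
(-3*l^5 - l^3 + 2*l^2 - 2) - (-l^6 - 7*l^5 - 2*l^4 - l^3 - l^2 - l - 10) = l^6 + 4*l^5 + 2*l^4 + 3*l^2 + l + 8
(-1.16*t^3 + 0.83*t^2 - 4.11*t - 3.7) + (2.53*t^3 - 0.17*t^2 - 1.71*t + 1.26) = 1.37*t^3 + 0.66*t^2 - 5.82*t - 2.44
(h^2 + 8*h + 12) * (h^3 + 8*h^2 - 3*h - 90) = h^5 + 16*h^4 + 73*h^3 - 18*h^2 - 756*h - 1080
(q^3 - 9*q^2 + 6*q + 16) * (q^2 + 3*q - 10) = q^5 - 6*q^4 - 31*q^3 + 124*q^2 - 12*q - 160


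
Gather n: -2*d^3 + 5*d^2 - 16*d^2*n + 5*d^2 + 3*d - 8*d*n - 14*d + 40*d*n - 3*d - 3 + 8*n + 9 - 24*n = -2*d^3 + 10*d^2 - 14*d + n*(-16*d^2 + 32*d - 16) + 6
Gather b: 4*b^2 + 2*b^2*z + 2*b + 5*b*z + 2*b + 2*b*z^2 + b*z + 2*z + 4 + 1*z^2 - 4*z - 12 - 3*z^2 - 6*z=b^2*(2*z + 4) + b*(2*z^2 + 6*z + 4) - 2*z^2 - 8*z - 8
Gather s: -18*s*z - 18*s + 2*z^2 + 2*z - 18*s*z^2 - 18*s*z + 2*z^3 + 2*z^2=s*(-18*z^2 - 36*z - 18) + 2*z^3 + 4*z^2 + 2*z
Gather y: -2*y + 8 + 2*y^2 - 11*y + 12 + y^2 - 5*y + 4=3*y^2 - 18*y + 24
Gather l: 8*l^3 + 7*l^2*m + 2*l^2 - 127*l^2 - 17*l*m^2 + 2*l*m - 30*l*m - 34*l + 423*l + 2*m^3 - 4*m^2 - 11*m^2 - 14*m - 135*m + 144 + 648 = 8*l^3 + l^2*(7*m - 125) + l*(-17*m^2 - 28*m + 389) + 2*m^3 - 15*m^2 - 149*m + 792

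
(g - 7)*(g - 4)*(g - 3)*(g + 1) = g^4 - 13*g^3 + 47*g^2 - 23*g - 84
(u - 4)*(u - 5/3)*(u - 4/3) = u^3 - 7*u^2 + 128*u/9 - 80/9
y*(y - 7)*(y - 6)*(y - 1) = y^4 - 14*y^3 + 55*y^2 - 42*y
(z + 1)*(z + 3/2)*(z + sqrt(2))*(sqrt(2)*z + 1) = sqrt(2)*z^4 + 3*z^3 + 5*sqrt(2)*z^3/2 + 5*sqrt(2)*z^2/2 + 15*z^2/2 + 5*sqrt(2)*z/2 + 9*z/2 + 3*sqrt(2)/2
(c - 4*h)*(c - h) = c^2 - 5*c*h + 4*h^2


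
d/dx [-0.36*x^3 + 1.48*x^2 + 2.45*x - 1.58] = -1.08*x^2 + 2.96*x + 2.45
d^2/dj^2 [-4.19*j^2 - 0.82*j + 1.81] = -8.38000000000000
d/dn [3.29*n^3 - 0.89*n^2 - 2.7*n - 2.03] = 9.87*n^2 - 1.78*n - 2.7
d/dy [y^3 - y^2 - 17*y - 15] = 3*y^2 - 2*y - 17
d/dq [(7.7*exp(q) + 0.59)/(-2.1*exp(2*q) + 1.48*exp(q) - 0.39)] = (16.17*exp(2*q) + 2.478*exp(q) - 3.8762)*exp(q)/(4.41*exp(4*q) - 6.216*exp(3*q) + 3.8284*exp(2*q) - 1.1544*exp(q) + 0.1521)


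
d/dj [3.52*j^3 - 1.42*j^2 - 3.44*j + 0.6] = 10.56*j^2 - 2.84*j - 3.44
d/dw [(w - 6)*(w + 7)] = 2*w + 1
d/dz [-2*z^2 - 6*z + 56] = -4*z - 6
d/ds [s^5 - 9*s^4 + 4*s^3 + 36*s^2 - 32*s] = 5*s^4 - 36*s^3 + 12*s^2 + 72*s - 32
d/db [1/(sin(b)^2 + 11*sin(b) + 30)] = -(2*sin(b) + 11)*cos(b)/(sin(b)^2 + 11*sin(b) + 30)^2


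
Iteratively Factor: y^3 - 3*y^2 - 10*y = (y)*(y^2 - 3*y - 10) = y*(y - 5)*(y + 2)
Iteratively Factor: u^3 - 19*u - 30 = (u + 2)*(u^2 - 2*u - 15) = (u + 2)*(u + 3)*(u - 5)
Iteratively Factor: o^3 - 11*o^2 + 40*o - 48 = (o - 4)*(o^2 - 7*o + 12) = (o - 4)^2*(o - 3)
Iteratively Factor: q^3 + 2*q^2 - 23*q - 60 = (q - 5)*(q^2 + 7*q + 12) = (q - 5)*(q + 4)*(q + 3)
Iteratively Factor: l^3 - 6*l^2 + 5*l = (l - 5)*(l^2 - l) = l*(l - 5)*(l - 1)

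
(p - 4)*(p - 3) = p^2 - 7*p + 12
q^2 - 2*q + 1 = (q - 1)^2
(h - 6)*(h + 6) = h^2 - 36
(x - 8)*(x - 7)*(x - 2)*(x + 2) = x^4 - 15*x^3 + 52*x^2 + 60*x - 224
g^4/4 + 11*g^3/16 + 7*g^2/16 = g^2*(g/4 + 1/4)*(g + 7/4)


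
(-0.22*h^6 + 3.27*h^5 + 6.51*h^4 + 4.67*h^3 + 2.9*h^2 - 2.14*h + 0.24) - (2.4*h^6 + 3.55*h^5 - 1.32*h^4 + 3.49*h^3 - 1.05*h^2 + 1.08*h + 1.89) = -2.62*h^6 - 0.28*h^5 + 7.83*h^4 + 1.18*h^3 + 3.95*h^2 - 3.22*h - 1.65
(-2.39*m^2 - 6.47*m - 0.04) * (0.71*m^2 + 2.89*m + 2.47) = -1.6969*m^4 - 11.5008*m^3 - 24.63*m^2 - 16.0965*m - 0.0988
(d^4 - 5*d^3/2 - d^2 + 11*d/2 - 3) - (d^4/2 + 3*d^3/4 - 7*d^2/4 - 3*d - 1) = d^4/2 - 13*d^3/4 + 3*d^2/4 + 17*d/2 - 2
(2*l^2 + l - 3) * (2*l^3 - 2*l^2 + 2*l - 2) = 4*l^5 - 2*l^4 - 4*l^3 + 4*l^2 - 8*l + 6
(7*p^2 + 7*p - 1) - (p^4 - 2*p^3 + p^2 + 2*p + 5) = -p^4 + 2*p^3 + 6*p^2 + 5*p - 6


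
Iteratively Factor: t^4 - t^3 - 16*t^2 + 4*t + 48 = (t + 2)*(t^3 - 3*t^2 - 10*t + 24) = (t + 2)*(t + 3)*(t^2 - 6*t + 8) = (t - 2)*(t + 2)*(t + 3)*(t - 4)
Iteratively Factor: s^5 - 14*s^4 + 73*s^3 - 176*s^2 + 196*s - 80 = (s - 2)*(s^4 - 12*s^3 + 49*s^2 - 78*s + 40) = (s - 2)*(s - 1)*(s^3 - 11*s^2 + 38*s - 40) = (s - 4)*(s - 2)*(s - 1)*(s^2 - 7*s + 10) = (s - 5)*(s - 4)*(s - 2)*(s - 1)*(s - 2)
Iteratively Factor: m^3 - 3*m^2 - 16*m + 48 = (m - 3)*(m^2 - 16) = (m - 3)*(m + 4)*(m - 4)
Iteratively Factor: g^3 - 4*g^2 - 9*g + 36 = (g - 4)*(g^2 - 9) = (g - 4)*(g + 3)*(g - 3)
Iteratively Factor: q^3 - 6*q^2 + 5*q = (q)*(q^2 - 6*q + 5) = q*(q - 5)*(q - 1)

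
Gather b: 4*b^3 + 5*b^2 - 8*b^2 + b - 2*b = 4*b^3 - 3*b^2 - b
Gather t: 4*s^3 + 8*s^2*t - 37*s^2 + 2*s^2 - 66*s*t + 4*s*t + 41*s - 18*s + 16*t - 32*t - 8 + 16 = 4*s^3 - 35*s^2 + 23*s + t*(8*s^2 - 62*s - 16) + 8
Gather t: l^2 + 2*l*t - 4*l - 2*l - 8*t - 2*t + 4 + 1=l^2 - 6*l + t*(2*l - 10) + 5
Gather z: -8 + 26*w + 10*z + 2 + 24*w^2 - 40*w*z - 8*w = 24*w^2 + 18*w + z*(10 - 40*w) - 6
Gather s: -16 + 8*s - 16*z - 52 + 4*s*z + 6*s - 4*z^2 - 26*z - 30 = s*(4*z + 14) - 4*z^2 - 42*z - 98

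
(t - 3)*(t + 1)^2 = t^3 - t^2 - 5*t - 3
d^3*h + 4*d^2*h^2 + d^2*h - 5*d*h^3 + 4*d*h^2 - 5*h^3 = (d - h)*(d + 5*h)*(d*h + h)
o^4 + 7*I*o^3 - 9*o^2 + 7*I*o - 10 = (o - I)*(o + I)*(o + 2*I)*(o + 5*I)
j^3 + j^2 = j^2*(j + 1)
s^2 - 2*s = s*(s - 2)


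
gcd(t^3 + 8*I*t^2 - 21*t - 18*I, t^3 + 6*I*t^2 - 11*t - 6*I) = t^2 + 5*I*t - 6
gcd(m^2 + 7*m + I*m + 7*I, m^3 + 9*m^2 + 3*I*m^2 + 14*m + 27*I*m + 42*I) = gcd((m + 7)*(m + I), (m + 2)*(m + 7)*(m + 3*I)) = m + 7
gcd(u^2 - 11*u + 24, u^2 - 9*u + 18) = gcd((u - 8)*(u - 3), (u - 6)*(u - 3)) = u - 3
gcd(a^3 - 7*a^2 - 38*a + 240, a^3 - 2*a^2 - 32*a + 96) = a + 6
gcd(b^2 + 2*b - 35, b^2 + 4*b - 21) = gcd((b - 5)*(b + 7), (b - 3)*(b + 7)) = b + 7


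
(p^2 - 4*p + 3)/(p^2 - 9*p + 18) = (p - 1)/(p - 6)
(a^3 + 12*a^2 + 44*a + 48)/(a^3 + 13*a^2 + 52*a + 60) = (a + 4)/(a + 5)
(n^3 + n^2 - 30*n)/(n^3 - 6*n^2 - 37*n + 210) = n/(n - 7)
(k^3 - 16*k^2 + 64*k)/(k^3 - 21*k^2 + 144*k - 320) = k/(k - 5)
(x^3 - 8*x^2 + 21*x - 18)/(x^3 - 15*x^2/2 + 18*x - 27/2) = 2*(x - 2)/(2*x - 3)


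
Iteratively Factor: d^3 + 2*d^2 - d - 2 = (d + 1)*(d^2 + d - 2) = (d + 1)*(d + 2)*(d - 1)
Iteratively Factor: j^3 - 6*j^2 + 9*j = (j - 3)*(j^2 - 3*j) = j*(j - 3)*(j - 3)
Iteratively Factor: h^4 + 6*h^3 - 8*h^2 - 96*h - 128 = (h + 4)*(h^3 + 2*h^2 - 16*h - 32) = (h + 2)*(h + 4)*(h^2 - 16) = (h - 4)*(h + 2)*(h + 4)*(h + 4)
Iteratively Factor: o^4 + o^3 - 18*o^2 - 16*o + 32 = (o + 2)*(o^3 - o^2 - 16*o + 16) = (o - 1)*(o + 2)*(o^2 - 16) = (o - 4)*(o - 1)*(o + 2)*(o + 4)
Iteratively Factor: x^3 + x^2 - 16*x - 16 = (x - 4)*(x^2 + 5*x + 4) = (x - 4)*(x + 4)*(x + 1)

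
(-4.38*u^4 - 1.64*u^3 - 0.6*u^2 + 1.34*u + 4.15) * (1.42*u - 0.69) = -6.2196*u^5 + 0.6934*u^4 + 0.2796*u^3 + 2.3168*u^2 + 4.9684*u - 2.8635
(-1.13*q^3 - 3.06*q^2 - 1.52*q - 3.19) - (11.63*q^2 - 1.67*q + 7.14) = -1.13*q^3 - 14.69*q^2 + 0.15*q - 10.33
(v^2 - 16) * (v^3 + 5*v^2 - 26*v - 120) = v^5 + 5*v^4 - 42*v^3 - 200*v^2 + 416*v + 1920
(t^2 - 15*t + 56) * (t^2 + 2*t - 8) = t^4 - 13*t^3 + 18*t^2 + 232*t - 448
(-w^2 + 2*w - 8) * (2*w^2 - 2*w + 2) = -2*w^4 + 6*w^3 - 22*w^2 + 20*w - 16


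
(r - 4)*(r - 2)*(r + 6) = r^3 - 28*r + 48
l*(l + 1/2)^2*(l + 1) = l^4 + 2*l^3 + 5*l^2/4 + l/4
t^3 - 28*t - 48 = (t - 6)*(t + 2)*(t + 4)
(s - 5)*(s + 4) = s^2 - s - 20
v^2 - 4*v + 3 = (v - 3)*(v - 1)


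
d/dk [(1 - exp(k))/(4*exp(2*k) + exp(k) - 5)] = 4*exp(k)/(16*exp(2*k) + 40*exp(k) + 25)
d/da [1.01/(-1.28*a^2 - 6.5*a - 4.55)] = (2.5856*a + 6.565)/(1.28*a^2 + 6.5*a + 4.55)^2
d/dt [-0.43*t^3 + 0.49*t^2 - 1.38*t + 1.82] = -1.29*t^2 + 0.98*t - 1.38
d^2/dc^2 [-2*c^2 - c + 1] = -4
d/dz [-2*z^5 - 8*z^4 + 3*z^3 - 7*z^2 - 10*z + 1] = -10*z^4 - 32*z^3 + 9*z^2 - 14*z - 10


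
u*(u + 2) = u^2 + 2*u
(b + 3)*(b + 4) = b^2 + 7*b + 12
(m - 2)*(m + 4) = m^2 + 2*m - 8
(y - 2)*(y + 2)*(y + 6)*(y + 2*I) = y^4 + 6*y^3 + 2*I*y^3 - 4*y^2 + 12*I*y^2 - 24*y - 8*I*y - 48*I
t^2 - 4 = (t - 2)*(t + 2)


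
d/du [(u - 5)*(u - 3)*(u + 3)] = 3*u^2 - 10*u - 9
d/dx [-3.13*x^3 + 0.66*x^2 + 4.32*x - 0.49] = -9.39*x^2 + 1.32*x + 4.32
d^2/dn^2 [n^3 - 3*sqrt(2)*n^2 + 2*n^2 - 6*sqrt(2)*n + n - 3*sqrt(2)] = 6*n - 6*sqrt(2) + 4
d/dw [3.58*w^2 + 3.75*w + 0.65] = 7.16*w + 3.75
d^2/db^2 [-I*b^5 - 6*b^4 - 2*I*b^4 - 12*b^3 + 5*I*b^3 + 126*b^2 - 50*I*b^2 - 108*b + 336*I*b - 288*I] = -20*I*b^3 + b^2*(-72 - 24*I) + b*(-72 + 30*I) + 252 - 100*I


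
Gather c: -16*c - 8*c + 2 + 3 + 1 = 6 - 24*c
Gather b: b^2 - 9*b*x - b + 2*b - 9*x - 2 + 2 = b^2 + b*(1 - 9*x) - 9*x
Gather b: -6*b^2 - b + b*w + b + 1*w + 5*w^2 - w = -6*b^2 + b*w + 5*w^2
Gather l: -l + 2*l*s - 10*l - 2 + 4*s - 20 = l*(2*s - 11) + 4*s - 22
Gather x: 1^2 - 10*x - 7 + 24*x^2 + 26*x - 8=24*x^2 + 16*x - 14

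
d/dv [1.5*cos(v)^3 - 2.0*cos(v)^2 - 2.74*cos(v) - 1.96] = (-4.5*cos(v)^2 + 4.0*cos(v) + 2.74)*sin(v)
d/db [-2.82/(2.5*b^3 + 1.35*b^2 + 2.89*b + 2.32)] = (21.15*b^2 + 7.614*b + 8.1498)/(2.5*b^3 + 1.35*b^2 + 2.89*b + 2.32)^2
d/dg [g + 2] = 1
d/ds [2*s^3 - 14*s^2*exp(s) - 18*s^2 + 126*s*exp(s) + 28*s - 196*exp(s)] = -14*s^2*exp(s) + 6*s^2 + 98*s*exp(s) - 36*s - 70*exp(s) + 28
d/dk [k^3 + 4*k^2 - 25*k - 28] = 3*k^2 + 8*k - 25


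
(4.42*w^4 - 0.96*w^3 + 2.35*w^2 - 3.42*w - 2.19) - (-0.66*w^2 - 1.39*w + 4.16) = 4.42*w^4 - 0.96*w^3 + 3.01*w^2 - 2.03*w - 6.35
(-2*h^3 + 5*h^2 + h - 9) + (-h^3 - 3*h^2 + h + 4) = -3*h^3 + 2*h^2 + 2*h - 5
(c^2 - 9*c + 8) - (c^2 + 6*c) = 8 - 15*c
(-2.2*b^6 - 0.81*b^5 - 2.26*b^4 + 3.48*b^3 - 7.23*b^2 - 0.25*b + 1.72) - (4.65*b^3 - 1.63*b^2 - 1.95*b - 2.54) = -2.2*b^6 - 0.81*b^5 - 2.26*b^4 - 1.17*b^3 - 5.6*b^2 + 1.7*b + 4.26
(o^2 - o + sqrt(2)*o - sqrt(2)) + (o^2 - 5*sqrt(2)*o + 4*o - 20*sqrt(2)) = 2*o^2 - 4*sqrt(2)*o + 3*o - 21*sqrt(2)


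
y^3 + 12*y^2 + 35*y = y*(y + 5)*(y + 7)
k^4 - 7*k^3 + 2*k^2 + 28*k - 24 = (k - 6)*(k - 2)*(k - 1)*(k + 2)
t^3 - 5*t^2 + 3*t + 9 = (t - 3)^2*(t + 1)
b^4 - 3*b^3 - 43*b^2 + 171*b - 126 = (b - 6)*(b - 3)*(b - 1)*(b + 7)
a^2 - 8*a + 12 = (a - 6)*(a - 2)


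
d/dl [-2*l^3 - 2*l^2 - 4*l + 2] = -6*l^2 - 4*l - 4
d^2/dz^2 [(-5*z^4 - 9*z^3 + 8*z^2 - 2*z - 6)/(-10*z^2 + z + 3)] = 2*(500*z^6 - 150*z^5 - 435*z^4 + 519*z^3 + 1431*z^2 + 243*z + 108)/(1000*z^6 - 300*z^5 - 870*z^4 + 179*z^3 + 261*z^2 - 27*z - 27)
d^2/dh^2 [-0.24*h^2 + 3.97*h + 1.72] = -0.480000000000000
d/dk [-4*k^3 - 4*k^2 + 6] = 4*k*(-3*k - 2)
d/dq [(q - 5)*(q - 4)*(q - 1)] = 3*q^2 - 20*q + 29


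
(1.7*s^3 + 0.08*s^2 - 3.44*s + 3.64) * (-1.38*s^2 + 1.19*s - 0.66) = -2.346*s^5 + 1.9126*s^4 + 3.7204*s^3 - 9.1696*s^2 + 6.602*s - 2.4024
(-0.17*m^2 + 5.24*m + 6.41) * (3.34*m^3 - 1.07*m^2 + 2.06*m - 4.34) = -0.5678*m^5 + 17.6835*m^4 + 15.4524*m^3 + 4.6735*m^2 - 9.537*m - 27.8194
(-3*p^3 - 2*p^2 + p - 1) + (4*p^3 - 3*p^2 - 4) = p^3 - 5*p^2 + p - 5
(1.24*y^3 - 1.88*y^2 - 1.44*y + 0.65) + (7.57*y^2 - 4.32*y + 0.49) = 1.24*y^3 + 5.69*y^2 - 5.76*y + 1.14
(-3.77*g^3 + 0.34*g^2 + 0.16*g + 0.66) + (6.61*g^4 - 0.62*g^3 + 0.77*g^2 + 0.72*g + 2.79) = 6.61*g^4 - 4.39*g^3 + 1.11*g^2 + 0.88*g + 3.45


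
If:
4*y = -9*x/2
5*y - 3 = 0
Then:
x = -8/15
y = 3/5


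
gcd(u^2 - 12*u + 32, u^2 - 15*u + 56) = u - 8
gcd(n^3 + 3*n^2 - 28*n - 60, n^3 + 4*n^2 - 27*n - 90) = n^2 + n - 30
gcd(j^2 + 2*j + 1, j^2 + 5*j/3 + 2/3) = j + 1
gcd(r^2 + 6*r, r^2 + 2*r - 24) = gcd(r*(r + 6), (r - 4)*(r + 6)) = r + 6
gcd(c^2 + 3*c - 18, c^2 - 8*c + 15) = c - 3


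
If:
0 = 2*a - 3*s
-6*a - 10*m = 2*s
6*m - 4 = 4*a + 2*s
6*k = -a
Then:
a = -30/73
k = 5/73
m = 22/73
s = -20/73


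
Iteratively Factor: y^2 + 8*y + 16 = (y + 4)*(y + 4)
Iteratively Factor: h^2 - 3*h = (h)*(h - 3)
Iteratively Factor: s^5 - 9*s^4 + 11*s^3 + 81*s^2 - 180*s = (s)*(s^4 - 9*s^3 + 11*s^2 + 81*s - 180) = s*(s + 3)*(s^3 - 12*s^2 + 47*s - 60) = s*(s - 3)*(s + 3)*(s^2 - 9*s + 20) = s*(s - 5)*(s - 3)*(s + 3)*(s - 4)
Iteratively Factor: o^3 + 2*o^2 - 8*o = (o + 4)*(o^2 - 2*o) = o*(o + 4)*(o - 2)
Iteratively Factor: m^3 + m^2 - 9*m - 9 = (m + 3)*(m^2 - 2*m - 3) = (m - 3)*(m + 3)*(m + 1)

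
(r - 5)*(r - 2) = r^2 - 7*r + 10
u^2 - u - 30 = (u - 6)*(u + 5)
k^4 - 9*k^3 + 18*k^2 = k^2*(k - 6)*(k - 3)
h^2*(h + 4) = h^3 + 4*h^2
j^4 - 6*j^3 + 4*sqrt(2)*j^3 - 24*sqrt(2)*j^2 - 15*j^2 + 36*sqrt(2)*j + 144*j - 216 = (j - 3)^2*(j - 2*sqrt(2))*(j + 6*sqrt(2))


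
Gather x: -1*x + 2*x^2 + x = 2*x^2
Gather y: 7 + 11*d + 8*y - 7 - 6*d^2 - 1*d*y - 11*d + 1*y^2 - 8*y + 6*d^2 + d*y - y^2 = 0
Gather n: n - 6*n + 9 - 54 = -5*n - 45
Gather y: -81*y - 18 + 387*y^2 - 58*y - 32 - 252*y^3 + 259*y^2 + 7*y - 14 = -252*y^3 + 646*y^2 - 132*y - 64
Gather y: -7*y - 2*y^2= -2*y^2 - 7*y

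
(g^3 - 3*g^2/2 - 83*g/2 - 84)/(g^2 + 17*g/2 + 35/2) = (g^2 - 5*g - 24)/(g + 5)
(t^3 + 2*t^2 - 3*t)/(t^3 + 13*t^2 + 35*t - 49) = t*(t + 3)/(t^2 + 14*t + 49)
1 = 1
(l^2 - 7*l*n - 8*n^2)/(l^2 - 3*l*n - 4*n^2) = (l - 8*n)/(l - 4*n)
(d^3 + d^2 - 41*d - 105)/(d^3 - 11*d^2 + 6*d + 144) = (d^2 - 2*d - 35)/(d^2 - 14*d + 48)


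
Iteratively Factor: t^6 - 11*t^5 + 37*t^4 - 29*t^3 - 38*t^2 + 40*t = (t - 5)*(t^5 - 6*t^4 + 7*t^3 + 6*t^2 - 8*t) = (t - 5)*(t - 4)*(t^4 - 2*t^3 - t^2 + 2*t) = (t - 5)*(t - 4)*(t - 1)*(t^3 - t^2 - 2*t) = (t - 5)*(t - 4)*(t - 1)*(t + 1)*(t^2 - 2*t) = t*(t - 5)*(t - 4)*(t - 1)*(t + 1)*(t - 2)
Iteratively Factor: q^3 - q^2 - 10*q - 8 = (q - 4)*(q^2 + 3*q + 2) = (q - 4)*(q + 2)*(q + 1)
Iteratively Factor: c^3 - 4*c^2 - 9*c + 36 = (c - 4)*(c^2 - 9) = (c - 4)*(c + 3)*(c - 3)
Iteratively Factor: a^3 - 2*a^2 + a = (a)*(a^2 - 2*a + 1) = a*(a - 1)*(a - 1)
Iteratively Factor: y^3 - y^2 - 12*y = (y - 4)*(y^2 + 3*y) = (y - 4)*(y + 3)*(y)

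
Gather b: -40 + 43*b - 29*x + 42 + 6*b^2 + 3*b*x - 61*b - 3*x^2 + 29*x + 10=6*b^2 + b*(3*x - 18) - 3*x^2 + 12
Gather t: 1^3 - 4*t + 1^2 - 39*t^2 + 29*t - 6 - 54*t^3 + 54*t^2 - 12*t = -54*t^3 + 15*t^2 + 13*t - 4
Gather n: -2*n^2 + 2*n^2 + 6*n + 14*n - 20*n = 0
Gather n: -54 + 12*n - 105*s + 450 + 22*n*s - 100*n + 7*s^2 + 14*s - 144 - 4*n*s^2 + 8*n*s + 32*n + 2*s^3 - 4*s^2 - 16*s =n*(-4*s^2 + 30*s - 56) + 2*s^3 + 3*s^2 - 107*s + 252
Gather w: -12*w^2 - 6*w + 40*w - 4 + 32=-12*w^2 + 34*w + 28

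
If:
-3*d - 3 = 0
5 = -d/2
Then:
No Solution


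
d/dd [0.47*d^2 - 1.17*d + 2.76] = 0.94*d - 1.17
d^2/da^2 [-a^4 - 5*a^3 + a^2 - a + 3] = -12*a^2 - 30*a + 2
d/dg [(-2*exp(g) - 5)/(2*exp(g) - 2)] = 7/(8*sinh(g/2)^2)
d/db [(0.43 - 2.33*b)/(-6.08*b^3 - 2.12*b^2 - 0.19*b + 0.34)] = (-28.3328*b^3 + 2.9036*b^2 + 1.8232*b - 0.7105)/(36.9664*b^6 + 25.7792*b^5 + 6.8048*b^4 - 3.3288*b^3 - 1.4055*b^2 - 0.1292*b + 0.1156)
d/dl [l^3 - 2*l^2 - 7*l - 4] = 3*l^2 - 4*l - 7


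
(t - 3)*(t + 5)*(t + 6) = t^3 + 8*t^2 - 3*t - 90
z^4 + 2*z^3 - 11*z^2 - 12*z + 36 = (z - 2)^2*(z + 3)^2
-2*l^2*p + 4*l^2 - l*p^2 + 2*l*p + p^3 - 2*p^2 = (-2*l + p)*(l + p)*(p - 2)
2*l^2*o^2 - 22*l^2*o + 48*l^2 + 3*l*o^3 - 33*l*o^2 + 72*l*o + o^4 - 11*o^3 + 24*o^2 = (l + o)*(2*l + o)*(o - 8)*(o - 3)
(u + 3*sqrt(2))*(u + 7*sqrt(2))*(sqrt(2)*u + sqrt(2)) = sqrt(2)*u^3 + sqrt(2)*u^2 + 20*u^2 + 20*u + 42*sqrt(2)*u + 42*sqrt(2)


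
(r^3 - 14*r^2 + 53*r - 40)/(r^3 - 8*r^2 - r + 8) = (r - 5)/(r + 1)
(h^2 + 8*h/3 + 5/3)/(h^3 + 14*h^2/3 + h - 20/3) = (h + 1)/(h^2 + 3*h - 4)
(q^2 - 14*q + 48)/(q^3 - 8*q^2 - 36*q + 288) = 1/(q + 6)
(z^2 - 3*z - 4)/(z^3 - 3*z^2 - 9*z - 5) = (z - 4)/(z^2 - 4*z - 5)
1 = 1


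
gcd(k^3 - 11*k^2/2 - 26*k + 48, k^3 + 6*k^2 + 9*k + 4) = k + 4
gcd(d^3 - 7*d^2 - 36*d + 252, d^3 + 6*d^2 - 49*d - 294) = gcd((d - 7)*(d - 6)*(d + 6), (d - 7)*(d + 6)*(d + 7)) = d^2 - d - 42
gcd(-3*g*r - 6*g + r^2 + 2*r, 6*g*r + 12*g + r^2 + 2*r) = r + 2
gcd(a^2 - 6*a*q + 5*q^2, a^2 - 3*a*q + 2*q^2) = -a + q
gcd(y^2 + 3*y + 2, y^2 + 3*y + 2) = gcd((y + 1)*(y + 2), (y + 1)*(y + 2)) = y^2 + 3*y + 2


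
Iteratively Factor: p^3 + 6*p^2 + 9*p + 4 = (p + 4)*(p^2 + 2*p + 1) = (p + 1)*(p + 4)*(p + 1)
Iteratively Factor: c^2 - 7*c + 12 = (c - 3)*(c - 4)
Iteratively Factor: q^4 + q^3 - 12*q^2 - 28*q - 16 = (q + 2)*(q^3 - q^2 - 10*q - 8) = (q - 4)*(q + 2)*(q^2 + 3*q + 2) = (q - 4)*(q + 1)*(q + 2)*(q + 2)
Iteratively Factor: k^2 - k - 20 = (k - 5)*(k + 4)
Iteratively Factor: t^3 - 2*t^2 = (t)*(t^2 - 2*t) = t*(t - 2)*(t)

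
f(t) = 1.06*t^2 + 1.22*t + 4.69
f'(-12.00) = -24.22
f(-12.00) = 142.69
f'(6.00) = 13.94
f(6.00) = 50.17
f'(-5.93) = -11.35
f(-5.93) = 34.73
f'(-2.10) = -3.23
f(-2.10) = 6.80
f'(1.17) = 3.70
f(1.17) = 7.57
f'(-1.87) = -2.74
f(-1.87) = 6.12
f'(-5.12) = -9.63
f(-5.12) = 26.23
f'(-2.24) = -3.53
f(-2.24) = 7.28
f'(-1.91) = -2.83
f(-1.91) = 6.23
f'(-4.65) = -8.64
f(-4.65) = 21.94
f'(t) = 2.12*t + 1.22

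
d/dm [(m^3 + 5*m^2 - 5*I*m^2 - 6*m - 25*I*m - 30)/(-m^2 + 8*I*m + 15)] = (-m^2 + 10*I*m + 10 + 15*I)/(m^2 - 10*I*m - 25)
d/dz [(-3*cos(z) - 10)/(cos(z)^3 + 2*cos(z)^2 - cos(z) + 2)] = 2*(-3*cos(z)^3 - 18*cos(z)^2 - 20*cos(z) + 8)*sin(z)/(sin(z)^2*cos(z) + 2*sin(z)^2 - 4)^2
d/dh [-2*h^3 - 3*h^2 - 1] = 6*h*(-h - 1)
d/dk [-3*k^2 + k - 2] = 1 - 6*k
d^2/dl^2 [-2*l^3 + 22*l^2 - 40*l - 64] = 44 - 12*l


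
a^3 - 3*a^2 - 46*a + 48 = (a - 8)*(a - 1)*(a + 6)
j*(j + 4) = j^2 + 4*j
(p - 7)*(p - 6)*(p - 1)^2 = p^4 - 15*p^3 + 69*p^2 - 97*p + 42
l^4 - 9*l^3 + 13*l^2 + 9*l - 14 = (l - 7)*(l - 2)*(l - 1)*(l + 1)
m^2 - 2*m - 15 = (m - 5)*(m + 3)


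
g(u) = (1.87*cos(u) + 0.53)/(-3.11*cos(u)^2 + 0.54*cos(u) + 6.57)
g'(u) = (-6.22*sin(u)*cos(u) + 0.54*sin(u))*(1.87*cos(u) + 0.53)/(-3.11*cos(u)^2 + 0.54*cos(u) + 6.57)^2 - 1.87*sin(u)/(-3.11*cos(u)^2 + 0.54*cos(u) + 6.57)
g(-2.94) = -0.43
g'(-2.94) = 0.31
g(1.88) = -0.01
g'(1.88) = -0.29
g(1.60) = 0.07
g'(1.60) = -0.28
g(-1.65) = 0.06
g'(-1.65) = 0.28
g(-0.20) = 0.57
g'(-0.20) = 0.24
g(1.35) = 0.14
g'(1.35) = -0.30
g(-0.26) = 0.56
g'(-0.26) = 0.30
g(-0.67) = 0.39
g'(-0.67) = 0.44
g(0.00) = 0.60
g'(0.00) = 0.00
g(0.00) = 0.60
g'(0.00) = 0.00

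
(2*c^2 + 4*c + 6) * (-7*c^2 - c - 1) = -14*c^4 - 30*c^3 - 48*c^2 - 10*c - 6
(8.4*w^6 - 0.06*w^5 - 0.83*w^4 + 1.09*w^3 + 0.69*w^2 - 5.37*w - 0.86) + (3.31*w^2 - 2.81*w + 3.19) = 8.4*w^6 - 0.06*w^5 - 0.83*w^4 + 1.09*w^3 + 4.0*w^2 - 8.18*w + 2.33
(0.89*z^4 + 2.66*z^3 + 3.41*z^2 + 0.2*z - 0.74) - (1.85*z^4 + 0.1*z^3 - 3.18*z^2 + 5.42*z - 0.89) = -0.96*z^4 + 2.56*z^3 + 6.59*z^2 - 5.22*z + 0.15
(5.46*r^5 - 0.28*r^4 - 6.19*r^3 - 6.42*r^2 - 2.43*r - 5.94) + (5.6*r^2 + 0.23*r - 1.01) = 5.46*r^5 - 0.28*r^4 - 6.19*r^3 - 0.82*r^2 - 2.2*r - 6.95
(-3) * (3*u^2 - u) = -9*u^2 + 3*u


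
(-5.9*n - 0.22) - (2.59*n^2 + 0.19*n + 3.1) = -2.59*n^2 - 6.09*n - 3.32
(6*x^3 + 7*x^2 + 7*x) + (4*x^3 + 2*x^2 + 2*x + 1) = 10*x^3 + 9*x^2 + 9*x + 1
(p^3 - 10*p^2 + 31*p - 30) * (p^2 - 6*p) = p^5 - 16*p^4 + 91*p^3 - 216*p^2 + 180*p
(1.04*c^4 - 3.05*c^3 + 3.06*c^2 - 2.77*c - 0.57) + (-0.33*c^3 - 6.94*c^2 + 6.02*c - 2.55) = 1.04*c^4 - 3.38*c^3 - 3.88*c^2 + 3.25*c - 3.12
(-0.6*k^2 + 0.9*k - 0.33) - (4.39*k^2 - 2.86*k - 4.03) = -4.99*k^2 + 3.76*k + 3.7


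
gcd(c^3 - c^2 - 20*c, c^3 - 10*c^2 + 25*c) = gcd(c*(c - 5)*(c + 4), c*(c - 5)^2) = c^2 - 5*c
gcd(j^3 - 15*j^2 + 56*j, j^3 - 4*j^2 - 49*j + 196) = j - 7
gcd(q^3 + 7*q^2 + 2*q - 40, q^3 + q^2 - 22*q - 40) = q + 4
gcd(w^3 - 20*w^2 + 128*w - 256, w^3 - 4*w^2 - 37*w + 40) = w - 8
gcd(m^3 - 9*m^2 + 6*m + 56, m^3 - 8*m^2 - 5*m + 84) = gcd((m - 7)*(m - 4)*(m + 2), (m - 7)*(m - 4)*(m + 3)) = m^2 - 11*m + 28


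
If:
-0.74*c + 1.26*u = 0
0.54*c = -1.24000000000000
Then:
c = -2.30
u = -1.35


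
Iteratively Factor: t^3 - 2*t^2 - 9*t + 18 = (t + 3)*(t^2 - 5*t + 6) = (t - 2)*(t + 3)*(t - 3)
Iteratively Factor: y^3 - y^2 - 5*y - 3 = (y - 3)*(y^2 + 2*y + 1) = (y - 3)*(y + 1)*(y + 1)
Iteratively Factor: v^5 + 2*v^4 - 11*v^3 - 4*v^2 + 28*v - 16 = (v + 2)*(v^4 - 11*v^2 + 18*v - 8) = (v - 1)*(v + 2)*(v^3 + v^2 - 10*v + 8) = (v - 1)^2*(v + 2)*(v^2 + 2*v - 8) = (v - 1)^2*(v + 2)*(v + 4)*(v - 2)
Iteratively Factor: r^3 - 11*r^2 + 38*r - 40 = (r - 2)*(r^2 - 9*r + 20) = (r - 5)*(r - 2)*(r - 4)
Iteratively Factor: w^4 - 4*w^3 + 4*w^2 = (w)*(w^3 - 4*w^2 + 4*w) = w*(w - 2)*(w^2 - 2*w) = w*(w - 2)^2*(w)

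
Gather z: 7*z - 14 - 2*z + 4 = 5*z - 10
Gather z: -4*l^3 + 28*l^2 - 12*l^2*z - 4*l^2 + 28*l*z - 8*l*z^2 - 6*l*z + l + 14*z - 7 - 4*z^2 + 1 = -4*l^3 + 24*l^2 + l + z^2*(-8*l - 4) + z*(-12*l^2 + 22*l + 14) - 6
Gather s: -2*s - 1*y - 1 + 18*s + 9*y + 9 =16*s + 8*y + 8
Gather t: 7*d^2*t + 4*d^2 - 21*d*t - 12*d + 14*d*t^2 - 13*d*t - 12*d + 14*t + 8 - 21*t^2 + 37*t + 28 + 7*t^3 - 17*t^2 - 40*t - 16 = 4*d^2 - 24*d + 7*t^3 + t^2*(14*d - 38) + t*(7*d^2 - 34*d + 11) + 20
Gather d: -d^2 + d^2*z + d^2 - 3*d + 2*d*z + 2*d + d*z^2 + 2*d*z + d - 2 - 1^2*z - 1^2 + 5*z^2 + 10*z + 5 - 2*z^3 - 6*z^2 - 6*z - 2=d^2*z + d*(z^2 + 4*z) - 2*z^3 - z^2 + 3*z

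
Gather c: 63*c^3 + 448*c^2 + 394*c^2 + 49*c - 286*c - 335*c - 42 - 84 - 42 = 63*c^3 + 842*c^2 - 572*c - 168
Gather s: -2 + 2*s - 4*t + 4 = 2*s - 4*t + 2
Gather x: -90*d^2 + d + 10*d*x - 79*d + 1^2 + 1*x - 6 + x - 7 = -90*d^2 - 78*d + x*(10*d + 2) - 12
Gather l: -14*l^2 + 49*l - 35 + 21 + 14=-14*l^2 + 49*l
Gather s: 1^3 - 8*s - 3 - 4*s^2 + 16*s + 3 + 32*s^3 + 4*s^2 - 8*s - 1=32*s^3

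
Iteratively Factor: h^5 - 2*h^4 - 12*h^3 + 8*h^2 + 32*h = (h)*(h^4 - 2*h^3 - 12*h^2 + 8*h + 32) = h*(h + 2)*(h^3 - 4*h^2 - 4*h + 16) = h*(h + 2)^2*(h^2 - 6*h + 8) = h*(h - 2)*(h + 2)^2*(h - 4)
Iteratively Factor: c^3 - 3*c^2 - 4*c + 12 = (c - 3)*(c^2 - 4) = (c - 3)*(c - 2)*(c + 2)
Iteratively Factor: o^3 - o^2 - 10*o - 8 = (o + 2)*(o^2 - 3*o - 4) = (o + 1)*(o + 2)*(o - 4)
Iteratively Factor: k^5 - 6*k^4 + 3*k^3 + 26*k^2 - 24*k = (k - 1)*(k^4 - 5*k^3 - 2*k^2 + 24*k) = (k - 3)*(k - 1)*(k^3 - 2*k^2 - 8*k) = (k - 4)*(k - 3)*(k - 1)*(k^2 + 2*k) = (k - 4)*(k - 3)*(k - 1)*(k + 2)*(k)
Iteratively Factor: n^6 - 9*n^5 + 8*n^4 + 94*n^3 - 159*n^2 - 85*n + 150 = (n - 1)*(n^5 - 8*n^4 + 94*n^2 - 65*n - 150) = (n - 5)*(n - 1)*(n^4 - 3*n^3 - 15*n^2 + 19*n + 30) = (n - 5)*(n - 1)*(n + 3)*(n^3 - 6*n^2 + 3*n + 10) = (n - 5)*(n - 2)*(n - 1)*(n + 3)*(n^2 - 4*n - 5) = (n - 5)^2*(n - 2)*(n - 1)*(n + 3)*(n + 1)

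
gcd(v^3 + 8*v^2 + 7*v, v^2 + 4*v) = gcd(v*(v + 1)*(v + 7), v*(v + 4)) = v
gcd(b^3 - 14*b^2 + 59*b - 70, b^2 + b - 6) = b - 2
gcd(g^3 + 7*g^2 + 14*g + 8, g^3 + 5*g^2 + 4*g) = g^2 + 5*g + 4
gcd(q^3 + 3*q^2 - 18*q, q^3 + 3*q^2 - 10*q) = q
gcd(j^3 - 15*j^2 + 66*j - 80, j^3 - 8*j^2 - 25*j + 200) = j^2 - 13*j + 40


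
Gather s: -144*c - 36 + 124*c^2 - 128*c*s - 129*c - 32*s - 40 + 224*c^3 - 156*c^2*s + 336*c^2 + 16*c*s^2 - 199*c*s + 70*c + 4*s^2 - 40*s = 224*c^3 + 460*c^2 - 203*c + s^2*(16*c + 4) + s*(-156*c^2 - 327*c - 72) - 76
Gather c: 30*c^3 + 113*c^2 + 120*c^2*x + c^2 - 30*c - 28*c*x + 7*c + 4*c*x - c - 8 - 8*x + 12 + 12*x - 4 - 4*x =30*c^3 + c^2*(120*x + 114) + c*(-24*x - 24)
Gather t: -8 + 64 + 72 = 128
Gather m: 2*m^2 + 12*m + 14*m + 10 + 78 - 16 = 2*m^2 + 26*m + 72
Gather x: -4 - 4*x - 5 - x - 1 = -5*x - 10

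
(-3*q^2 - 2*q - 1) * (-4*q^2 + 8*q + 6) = 12*q^4 - 16*q^3 - 30*q^2 - 20*q - 6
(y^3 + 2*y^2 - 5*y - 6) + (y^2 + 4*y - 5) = y^3 + 3*y^2 - y - 11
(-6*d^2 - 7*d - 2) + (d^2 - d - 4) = -5*d^2 - 8*d - 6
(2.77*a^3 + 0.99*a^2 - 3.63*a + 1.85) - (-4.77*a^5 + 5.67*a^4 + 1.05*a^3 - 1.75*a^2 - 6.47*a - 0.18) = 4.77*a^5 - 5.67*a^4 + 1.72*a^3 + 2.74*a^2 + 2.84*a + 2.03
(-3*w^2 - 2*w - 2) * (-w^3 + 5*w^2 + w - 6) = 3*w^5 - 13*w^4 - 11*w^3 + 6*w^2 + 10*w + 12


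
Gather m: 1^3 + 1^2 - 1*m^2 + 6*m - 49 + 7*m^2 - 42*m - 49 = 6*m^2 - 36*m - 96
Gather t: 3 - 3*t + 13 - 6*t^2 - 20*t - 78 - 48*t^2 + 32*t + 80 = -54*t^2 + 9*t + 18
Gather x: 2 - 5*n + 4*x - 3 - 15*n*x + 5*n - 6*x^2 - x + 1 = -6*x^2 + x*(3 - 15*n)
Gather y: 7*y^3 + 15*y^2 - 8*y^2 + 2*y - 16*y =7*y^3 + 7*y^2 - 14*y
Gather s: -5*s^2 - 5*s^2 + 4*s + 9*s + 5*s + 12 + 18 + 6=-10*s^2 + 18*s + 36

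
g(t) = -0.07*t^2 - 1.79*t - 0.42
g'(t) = -0.14*t - 1.79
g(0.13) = -0.65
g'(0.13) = -1.81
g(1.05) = -2.38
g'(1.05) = -1.94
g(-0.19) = -0.08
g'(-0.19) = -1.76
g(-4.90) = 6.67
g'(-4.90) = -1.10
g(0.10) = -0.60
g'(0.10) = -1.80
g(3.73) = -8.07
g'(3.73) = -2.31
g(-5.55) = 7.36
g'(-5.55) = -1.01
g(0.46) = -1.26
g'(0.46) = -1.85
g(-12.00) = 10.98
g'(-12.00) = -0.11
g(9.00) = -22.20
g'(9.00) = -3.05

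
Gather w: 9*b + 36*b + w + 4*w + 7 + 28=45*b + 5*w + 35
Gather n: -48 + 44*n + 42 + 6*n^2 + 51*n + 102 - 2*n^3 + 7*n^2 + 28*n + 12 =-2*n^3 + 13*n^2 + 123*n + 108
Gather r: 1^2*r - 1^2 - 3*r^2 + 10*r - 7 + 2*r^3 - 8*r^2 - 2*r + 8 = 2*r^3 - 11*r^2 + 9*r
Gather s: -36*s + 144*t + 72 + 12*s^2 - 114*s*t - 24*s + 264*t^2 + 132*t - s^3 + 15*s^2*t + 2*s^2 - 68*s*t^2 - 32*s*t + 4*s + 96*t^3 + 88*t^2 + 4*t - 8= -s^3 + s^2*(15*t + 14) + s*(-68*t^2 - 146*t - 56) + 96*t^3 + 352*t^2 + 280*t + 64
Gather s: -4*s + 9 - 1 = 8 - 4*s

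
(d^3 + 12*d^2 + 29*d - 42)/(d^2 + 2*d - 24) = (d^2 + 6*d - 7)/(d - 4)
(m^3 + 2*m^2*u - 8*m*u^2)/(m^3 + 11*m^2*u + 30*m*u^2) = (m^2 + 2*m*u - 8*u^2)/(m^2 + 11*m*u + 30*u^2)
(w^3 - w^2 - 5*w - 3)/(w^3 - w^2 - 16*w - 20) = (-w^3 + w^2 + 5*w + 3)/(-w^3 + w^2 + 16*w + 20)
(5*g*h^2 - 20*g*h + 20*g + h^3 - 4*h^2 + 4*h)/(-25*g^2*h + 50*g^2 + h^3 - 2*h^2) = (2 - h)/(5*g - h)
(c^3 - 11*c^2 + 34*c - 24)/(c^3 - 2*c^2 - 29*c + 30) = (c - 4)/(c + 5)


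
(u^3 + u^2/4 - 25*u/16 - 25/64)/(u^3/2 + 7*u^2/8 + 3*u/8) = (64*u^3 + 16*u^2 - 100*u - 25)/(8*u*(4*u^2 + 7*u + 3))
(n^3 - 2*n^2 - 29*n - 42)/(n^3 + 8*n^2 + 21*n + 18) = (n - 7)/(n + 3)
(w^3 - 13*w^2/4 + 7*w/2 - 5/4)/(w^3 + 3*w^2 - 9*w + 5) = (w - 5/4)/(w + 5)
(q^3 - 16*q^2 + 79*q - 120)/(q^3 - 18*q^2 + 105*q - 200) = (q - 3)/(q - 5)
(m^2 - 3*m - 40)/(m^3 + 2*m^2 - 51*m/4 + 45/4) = 4*(m - 8)/(4*m^2 - 12*m + 9)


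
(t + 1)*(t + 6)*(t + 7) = t^3 + 14*t^2 + 55*t + 42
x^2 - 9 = (x - 3)*(x + 3)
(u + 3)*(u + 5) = u^2 + 8*u + 15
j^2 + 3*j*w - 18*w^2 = (j - 3*w)*(j + 6*w)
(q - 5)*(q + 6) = q^2 + q - 30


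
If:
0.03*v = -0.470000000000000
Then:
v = -15.67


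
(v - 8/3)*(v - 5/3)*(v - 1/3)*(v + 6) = v^4 + 4*v^3/3 - 199*v^2/9 + 914*v/27 - 80/9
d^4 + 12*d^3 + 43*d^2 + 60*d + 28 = (d + 1)*(d + 2)^2*(d + 7)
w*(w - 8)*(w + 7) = w^3 - w^2 - 56*w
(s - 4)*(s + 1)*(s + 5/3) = s^3 - 4*s^2/3 - 9*s - 20/3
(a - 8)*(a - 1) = a^2 - 9*a + 8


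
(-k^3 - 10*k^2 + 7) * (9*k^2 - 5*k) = -9*k^5 - 85*k^4 + 50*k^3 + 63*k^2 - 35*k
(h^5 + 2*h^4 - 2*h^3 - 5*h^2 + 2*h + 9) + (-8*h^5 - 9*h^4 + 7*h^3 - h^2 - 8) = -7*h^5 - 7*h^4 + 5*h^3 - 6*h^2 + 2*h + 1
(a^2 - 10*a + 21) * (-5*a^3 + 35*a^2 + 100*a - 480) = -5*a^5 + 85*a^4 - 355*a^3 - 745*a^2 + 6900*a - 10080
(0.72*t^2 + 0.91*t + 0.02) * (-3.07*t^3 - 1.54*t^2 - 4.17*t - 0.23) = -2.2104*t^5 - 3.9025*t^4 - 4.4652*t^3 - 3.9911*t^2 - 0.2927*t - 0.0046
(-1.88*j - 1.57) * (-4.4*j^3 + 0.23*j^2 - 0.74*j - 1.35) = 8.272*j^4 + 6.4756*j^3 + 1.0301*j^2 + 3.6998*j + 2.1195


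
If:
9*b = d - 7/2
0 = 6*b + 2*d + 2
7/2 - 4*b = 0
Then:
No Solution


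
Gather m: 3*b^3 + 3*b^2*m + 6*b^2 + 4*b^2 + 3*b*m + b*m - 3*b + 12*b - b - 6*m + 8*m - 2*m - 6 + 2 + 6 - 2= 3*b^3 + 10*b^2 + 8*b + m*(3*b^2 + 4*b)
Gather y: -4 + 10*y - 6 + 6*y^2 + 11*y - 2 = 6*y^2 + 21*y - 12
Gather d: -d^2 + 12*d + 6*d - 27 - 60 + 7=-d^2 + 18*d - 80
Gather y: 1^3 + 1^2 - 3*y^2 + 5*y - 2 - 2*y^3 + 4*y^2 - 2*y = -2*y^3 + y^2 + 3*y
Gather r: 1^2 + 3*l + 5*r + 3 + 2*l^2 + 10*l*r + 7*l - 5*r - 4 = 2*l^2 + 10*l*r + 10*l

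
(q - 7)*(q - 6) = q^2 - 13*q + 42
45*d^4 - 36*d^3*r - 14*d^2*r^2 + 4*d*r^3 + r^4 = (-3*d + r)*(-d + r)*(3*d + r)*(5*d + r)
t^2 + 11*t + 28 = (t + 4)*(t + 7)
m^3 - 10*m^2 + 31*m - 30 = (m - 5)*(m - 3)*(m - 2)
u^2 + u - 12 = (u - 3)*(u + 4)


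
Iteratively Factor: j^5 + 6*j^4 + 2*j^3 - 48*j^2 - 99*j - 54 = (j + 3)*(j^4 + 3*j^3 - 7*j^2 - 27*j - 18) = (j - 3)*(j + 3)*(j^3 + 6*j^2 + 11*j + 6) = (j - 3)*(j + 2)*(j + 3)*(j^2 + 4*j + 3) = (j - 3)*(j + 2)*(j + 3)^2*(j + 1)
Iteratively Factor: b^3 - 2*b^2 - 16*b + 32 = (b - 4)*(b^2 + 2*b - 8) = (b - 4)*(b - 2)*(b + 4)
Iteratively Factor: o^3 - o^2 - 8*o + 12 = (o - 2)*(o^2 + o - 6) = (o - 2)*(o + 3)*(o - 2)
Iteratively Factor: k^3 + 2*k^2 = (k)*(k^2 + 2*k) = k*(k + 2)*(k)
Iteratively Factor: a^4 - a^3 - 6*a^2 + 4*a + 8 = (a + 1)*(a^3 - 2*a^2 - 4*a + 8) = (a + 1)*(a + 2)*(a^2 - 4*a + 4) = (a - 2)*(a + 1)*(a + 2)*(a - 2)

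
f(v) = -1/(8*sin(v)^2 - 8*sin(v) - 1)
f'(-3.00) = 122.20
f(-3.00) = -3.47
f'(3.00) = 1.47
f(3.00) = 0.51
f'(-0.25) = -5.37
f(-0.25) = -0.68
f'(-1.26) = -0.04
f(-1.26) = -0.07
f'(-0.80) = -0.17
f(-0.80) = -0.11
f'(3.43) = 3.26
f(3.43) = -0.52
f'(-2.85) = 3.14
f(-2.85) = -0.51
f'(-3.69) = -0.03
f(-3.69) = 0.33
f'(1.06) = 0.81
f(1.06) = 0.53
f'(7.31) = 0.75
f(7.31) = 0.50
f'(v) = -(-16*sin(v)*cos(v) + 8*cos(v))/(8*sin(v)^2 - 8*sin(v) - 1)^2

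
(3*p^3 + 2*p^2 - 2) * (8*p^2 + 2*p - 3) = 24*p^5 + 22*p^4 - 5*p^3 - 22*p^2 - 4*p + 6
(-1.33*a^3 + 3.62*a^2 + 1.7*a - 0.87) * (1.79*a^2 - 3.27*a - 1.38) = -2.3807*a^5 + 10.8289*a^4 - 6.959*a^3 - 12.1119*a^2 + 0.4989*a + 1.2006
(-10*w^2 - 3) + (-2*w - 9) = -10*w^2 - 2*w - 12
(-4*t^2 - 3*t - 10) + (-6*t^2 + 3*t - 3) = -10*t^2 - 13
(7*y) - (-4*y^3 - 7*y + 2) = 4*y^3 + 14*y - 2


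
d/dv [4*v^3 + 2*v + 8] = 12*v^2 + 2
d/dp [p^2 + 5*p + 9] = 2*p + 5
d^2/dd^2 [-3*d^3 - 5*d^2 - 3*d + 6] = -18*d - 10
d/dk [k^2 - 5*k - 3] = 2*k - 5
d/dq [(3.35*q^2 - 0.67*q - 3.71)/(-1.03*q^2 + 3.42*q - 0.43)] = (10.7669*q^2 - 10.5236*q + 12.9763)/(1.0609*q^4 - 7.0452*q^3 + 12.5822*q^2 - 2.9412*q + 0.1849)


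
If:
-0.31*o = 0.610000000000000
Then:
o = -1.97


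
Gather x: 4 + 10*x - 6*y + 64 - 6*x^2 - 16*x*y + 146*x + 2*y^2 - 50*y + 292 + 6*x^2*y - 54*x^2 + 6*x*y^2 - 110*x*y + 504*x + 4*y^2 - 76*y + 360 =x^2*(6*y - 60) + x*(6*y^2 - 126*y + 660) + 6*y^2 - 132*y + 720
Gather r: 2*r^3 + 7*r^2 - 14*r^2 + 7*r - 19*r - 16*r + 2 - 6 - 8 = 2*r^3 - 7*r^2 - 28*r - 12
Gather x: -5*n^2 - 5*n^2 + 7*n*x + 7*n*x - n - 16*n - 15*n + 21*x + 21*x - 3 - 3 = -10*n^2 - 32*n + x*(14*n + 42) - 6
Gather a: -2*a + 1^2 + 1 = 2 - 2*a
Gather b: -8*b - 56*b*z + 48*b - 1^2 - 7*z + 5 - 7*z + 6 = b*(40 - 56*z) - 14*z + 10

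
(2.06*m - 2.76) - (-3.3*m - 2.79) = 5.36*m + 0.0300000000000002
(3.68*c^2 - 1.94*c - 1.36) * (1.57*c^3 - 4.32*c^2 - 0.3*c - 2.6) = 5.7776*c^5 - 18.9434*c^4 + 5.1416*c^3 - 3.1108*c^2 + 5.452*c + 3.536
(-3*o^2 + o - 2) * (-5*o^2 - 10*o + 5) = 15*o^4 + 25*o^3 - 15*o^2 + 25*o - 10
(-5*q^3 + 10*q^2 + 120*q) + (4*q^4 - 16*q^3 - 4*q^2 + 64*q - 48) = 4*q^4 - 21*q^3 + 6*q^2 + 184*q - 48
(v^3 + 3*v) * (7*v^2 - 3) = 7*v^5 + 18*v^3 - 9*v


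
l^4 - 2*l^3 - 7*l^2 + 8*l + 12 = (l - 3)*(l - 2)*(l + 1)*(l + 2)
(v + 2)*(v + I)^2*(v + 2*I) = v^4 + 2*v^3 + 4*I*v^3 - 5*v^2 + 8*I*v^2 - 10*v - 2*I*v - 4*I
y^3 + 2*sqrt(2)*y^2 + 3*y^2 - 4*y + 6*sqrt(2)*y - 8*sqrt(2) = (y - 1)*(y + 4)*(y + 2*sqrt(2))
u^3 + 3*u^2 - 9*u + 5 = (u - 1)^2*(u + 5)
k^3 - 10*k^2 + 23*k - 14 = (k - 7)*(k - 2)*(k - 1)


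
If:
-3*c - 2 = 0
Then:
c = -2/3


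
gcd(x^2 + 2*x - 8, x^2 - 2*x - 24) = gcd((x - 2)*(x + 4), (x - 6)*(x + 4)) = x + 4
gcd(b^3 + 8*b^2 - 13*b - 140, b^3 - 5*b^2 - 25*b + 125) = b + 5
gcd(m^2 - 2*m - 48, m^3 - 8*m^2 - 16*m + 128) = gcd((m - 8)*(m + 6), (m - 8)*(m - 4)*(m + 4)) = m - 8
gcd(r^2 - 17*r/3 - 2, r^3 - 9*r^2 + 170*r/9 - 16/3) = r - 6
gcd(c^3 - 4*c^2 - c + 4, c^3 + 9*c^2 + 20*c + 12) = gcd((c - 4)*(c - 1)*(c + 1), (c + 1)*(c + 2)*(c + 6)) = c + 1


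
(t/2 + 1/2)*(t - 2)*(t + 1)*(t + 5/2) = t^4/2 + 5*t^3/4 - 3*t^2/2 - 19*t/4 - 5/2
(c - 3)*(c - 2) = c^2 - 5*c + 6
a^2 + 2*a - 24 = (a - 4)*(a + 6)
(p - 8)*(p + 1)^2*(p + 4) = p^4 - 2*p^3 - 39*p^2 - 68*p - 32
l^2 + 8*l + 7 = (l + 1)*(l + 7)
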